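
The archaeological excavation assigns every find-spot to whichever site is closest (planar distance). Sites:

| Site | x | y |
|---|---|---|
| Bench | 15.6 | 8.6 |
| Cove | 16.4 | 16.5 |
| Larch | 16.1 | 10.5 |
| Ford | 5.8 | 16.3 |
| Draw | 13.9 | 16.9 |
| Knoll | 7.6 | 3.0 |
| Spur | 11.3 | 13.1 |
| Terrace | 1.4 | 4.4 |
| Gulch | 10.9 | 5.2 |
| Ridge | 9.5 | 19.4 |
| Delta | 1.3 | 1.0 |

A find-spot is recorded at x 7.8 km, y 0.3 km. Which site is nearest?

Squared distances to each site:
Bench: 129.730; Cove: 336.400; Larch: 172.930; Ford: 260.000; Draw: 312.770; Knoll: 7.330; Spur: 176.090; Terrace: 57.770; Gulch: 33.620; Ridge: 367.700; Delta: 42.740.
Minimum at Knoll.

Knoll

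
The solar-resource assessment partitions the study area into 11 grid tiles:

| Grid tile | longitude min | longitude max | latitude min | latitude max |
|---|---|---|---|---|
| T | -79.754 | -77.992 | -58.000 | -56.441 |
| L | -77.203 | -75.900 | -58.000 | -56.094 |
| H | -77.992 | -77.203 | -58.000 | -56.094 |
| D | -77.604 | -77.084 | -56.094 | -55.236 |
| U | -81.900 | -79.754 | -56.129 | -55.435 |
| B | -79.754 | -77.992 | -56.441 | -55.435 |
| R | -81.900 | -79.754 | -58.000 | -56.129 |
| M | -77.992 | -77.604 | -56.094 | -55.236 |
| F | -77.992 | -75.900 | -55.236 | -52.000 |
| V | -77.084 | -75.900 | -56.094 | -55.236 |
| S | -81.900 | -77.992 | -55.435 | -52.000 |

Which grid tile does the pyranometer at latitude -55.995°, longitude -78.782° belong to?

The point has longitude = -78.782 and latitude = -55.995.
Only B satisfies -79.754 ≤ longitude ≤ -77.992 and -56.441 ≤ latitude ≤ -55.435.

B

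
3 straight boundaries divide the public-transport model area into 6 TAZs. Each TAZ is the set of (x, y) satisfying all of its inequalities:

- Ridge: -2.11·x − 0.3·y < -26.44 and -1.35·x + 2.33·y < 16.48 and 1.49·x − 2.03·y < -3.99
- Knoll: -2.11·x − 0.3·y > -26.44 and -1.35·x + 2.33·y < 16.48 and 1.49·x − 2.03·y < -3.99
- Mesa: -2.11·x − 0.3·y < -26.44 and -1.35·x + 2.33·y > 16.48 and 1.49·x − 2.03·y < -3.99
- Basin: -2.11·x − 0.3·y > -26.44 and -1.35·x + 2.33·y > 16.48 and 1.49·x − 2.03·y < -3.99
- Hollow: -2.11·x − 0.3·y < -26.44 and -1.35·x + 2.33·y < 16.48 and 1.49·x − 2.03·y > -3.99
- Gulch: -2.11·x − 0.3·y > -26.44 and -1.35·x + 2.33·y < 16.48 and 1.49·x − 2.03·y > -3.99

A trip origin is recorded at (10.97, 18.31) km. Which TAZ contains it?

Mesa

-2.11·10.97 − 0.3·18.31 = -28.640, which is < -26.44
-1.35·10.97 + 2.33·18.31 = 27.853, which is > 16.48
1.49·10.97 − 2.03·18.31 = -20.824, which is < -3.99
This sign pattern matches Mesa.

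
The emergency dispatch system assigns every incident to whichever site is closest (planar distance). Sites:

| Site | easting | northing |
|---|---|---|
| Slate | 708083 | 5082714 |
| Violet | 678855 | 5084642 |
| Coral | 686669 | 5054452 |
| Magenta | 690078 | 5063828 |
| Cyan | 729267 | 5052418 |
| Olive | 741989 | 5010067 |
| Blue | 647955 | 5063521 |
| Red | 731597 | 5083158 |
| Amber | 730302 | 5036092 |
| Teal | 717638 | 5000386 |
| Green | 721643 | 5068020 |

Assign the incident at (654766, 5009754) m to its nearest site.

Squared distances to each site:
Slate: 8165864089.000; Violet: 6188492465.000; Coral: 3015712613.000; Magenta: 4170934820.000; Cyan: 7370615897.000; Olive: 7607949698.000; Blue: 2937280010.000; Red: 11291149777.000; Amber: 6399377540.000; Teal: 4040647808.000; Green: 7867459885.000.
Minimum at Blue.

Blue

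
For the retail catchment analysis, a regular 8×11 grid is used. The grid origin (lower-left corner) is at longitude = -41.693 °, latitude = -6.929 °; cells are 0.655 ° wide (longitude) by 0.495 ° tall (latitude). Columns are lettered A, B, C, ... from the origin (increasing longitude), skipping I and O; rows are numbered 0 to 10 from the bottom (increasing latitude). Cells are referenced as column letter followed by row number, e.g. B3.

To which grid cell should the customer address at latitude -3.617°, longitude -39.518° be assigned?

Column index: ⌊(-39.518 − -41.693) / 0.655⌋ = ⌊3.321⌋ = 3 → column D
Row offset from origin: ⌊(-3.617 − -6.929) / 0.495⌋ = ⌊6.691⌋ = 6 → row 6

D6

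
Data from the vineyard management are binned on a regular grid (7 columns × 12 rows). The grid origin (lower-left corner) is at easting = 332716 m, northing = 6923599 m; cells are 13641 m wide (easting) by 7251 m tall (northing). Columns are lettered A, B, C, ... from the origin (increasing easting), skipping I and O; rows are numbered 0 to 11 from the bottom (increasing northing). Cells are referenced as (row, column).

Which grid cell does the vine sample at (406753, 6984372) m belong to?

(8, F)

Column index: ⌊(406753 − 332716) / 13641⌋ = ⌊5.428⌋ = 5 → column F
Row offset from origin: ⌊(6984372 − 6923599) / 7251⌋ = ⌊8.381⌋ = 8 → row 8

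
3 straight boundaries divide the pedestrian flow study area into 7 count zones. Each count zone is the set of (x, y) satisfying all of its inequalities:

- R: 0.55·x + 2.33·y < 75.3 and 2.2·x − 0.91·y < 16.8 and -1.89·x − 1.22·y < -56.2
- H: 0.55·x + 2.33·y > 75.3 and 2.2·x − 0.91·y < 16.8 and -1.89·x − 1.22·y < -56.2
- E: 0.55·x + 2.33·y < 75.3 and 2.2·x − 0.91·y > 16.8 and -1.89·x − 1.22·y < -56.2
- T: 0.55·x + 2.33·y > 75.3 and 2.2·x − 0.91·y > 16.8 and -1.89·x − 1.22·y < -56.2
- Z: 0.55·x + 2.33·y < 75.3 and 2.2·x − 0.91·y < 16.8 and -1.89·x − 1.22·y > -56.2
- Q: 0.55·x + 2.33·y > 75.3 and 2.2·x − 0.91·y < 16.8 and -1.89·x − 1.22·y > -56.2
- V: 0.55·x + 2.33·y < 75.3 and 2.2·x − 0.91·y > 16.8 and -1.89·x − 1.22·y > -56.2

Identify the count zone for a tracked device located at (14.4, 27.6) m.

R

0.55·14.4 + 2.33·27.6 = 72.228, which is < 75.3
2.2·14.4 − 0.91·27.6 = 6.564, which is < 16.8
-1.89·14.4 − 1.22·27.6 = -60.888, which is < -56.2
This sign pattern matches R.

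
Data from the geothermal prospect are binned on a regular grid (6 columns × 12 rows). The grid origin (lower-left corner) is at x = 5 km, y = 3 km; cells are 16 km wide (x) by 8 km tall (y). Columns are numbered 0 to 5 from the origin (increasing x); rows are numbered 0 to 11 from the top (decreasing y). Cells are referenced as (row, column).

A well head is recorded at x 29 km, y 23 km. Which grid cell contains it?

Column index: ⌊(29 − 5) / 16⌋ = ⌊1.500⌋ = 1
Row offset from origin: ⌊(23 − 3) / 8⌋ = ⌊2.500⌋ = 2 → row 9 (counted from top)

(9, 1)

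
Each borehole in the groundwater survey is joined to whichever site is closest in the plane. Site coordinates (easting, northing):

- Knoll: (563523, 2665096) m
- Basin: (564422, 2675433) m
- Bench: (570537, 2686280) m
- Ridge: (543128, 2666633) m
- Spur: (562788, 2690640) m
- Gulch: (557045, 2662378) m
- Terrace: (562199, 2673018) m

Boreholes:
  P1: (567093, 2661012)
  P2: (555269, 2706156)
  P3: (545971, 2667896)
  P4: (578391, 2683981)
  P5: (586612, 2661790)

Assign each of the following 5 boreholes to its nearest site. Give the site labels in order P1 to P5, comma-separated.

Knoll, Spur, Ridge, Bench, Knoll

P1 → Knoll (d²=29423956.00)
P2 → Spur (d²=297281617.00)
P3 → Ridge (d²=9677818.00)
P4 → Bench (d²=66970717.00)
P5 → Knoll (d²=544031557.00)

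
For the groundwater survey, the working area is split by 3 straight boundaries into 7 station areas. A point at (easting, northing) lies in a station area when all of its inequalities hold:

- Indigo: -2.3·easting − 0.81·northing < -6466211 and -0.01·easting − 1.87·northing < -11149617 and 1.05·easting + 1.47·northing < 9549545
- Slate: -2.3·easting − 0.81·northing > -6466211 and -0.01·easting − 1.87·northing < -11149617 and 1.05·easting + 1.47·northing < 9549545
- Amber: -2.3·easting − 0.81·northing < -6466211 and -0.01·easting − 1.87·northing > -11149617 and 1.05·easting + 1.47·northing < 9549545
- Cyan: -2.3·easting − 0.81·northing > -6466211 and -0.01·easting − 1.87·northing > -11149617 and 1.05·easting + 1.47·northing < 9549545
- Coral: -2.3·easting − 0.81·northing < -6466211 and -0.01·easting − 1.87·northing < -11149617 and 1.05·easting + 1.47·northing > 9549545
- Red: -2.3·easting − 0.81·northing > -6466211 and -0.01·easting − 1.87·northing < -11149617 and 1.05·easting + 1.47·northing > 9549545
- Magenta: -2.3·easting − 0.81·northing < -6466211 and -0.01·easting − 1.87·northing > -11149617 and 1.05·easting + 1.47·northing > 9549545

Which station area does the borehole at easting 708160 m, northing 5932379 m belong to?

Cyan

-2.3·708160 − 0.81·5932379 = -6433994.990, which is > -6466211
-0.01·708160 − 1.87·5932379 = -11100630.330, which is > -11149617
1.05·708160 + 1.47·5932379 = 9464165.130, which is < 9549545
This sign pattern matches Cyan.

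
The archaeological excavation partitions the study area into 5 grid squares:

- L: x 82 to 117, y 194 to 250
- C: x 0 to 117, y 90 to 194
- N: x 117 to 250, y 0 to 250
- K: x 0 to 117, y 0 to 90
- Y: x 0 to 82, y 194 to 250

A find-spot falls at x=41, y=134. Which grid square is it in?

C

The point has x = 41 and y = 134.
Only C satisfies 0 ≤ x ≤ 117 and 90 ≤ y ≤ 194.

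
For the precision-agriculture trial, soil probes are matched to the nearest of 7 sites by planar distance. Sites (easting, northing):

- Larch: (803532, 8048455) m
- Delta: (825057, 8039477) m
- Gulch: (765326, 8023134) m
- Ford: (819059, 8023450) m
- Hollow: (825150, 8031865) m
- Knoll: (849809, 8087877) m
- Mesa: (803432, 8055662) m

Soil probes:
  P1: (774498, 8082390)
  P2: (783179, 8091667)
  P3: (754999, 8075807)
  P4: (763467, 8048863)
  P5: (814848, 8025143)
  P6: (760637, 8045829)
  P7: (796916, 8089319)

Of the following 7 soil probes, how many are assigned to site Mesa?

4

P1 → Mesa
P2 → Mesa
P3 → Mesa
P4 → Gulch
P5 → Ford
P6 → Gulch
P7 → Mesa
4 of the 7 go to Mesa.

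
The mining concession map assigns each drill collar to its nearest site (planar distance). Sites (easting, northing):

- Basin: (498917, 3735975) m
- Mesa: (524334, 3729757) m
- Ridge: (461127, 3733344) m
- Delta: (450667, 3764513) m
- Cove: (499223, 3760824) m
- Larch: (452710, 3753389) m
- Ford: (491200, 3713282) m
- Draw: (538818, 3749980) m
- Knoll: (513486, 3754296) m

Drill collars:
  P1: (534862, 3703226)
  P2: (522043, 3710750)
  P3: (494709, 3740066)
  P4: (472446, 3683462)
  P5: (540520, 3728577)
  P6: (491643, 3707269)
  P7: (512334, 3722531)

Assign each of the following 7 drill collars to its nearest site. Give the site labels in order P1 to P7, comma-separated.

P1 → Mesa (d²=814732745.00)
P2 → Mesa (d²=366514730.00)
P3 → Basin (d²=34443545.00)
P4 → Ford (d²=1240944916.00)
P5 → Mesa (d²=263378996.00)
P6 → Ford (d²=36352418.00)
P7 → Mesa (d²=196215076.00)

Mesa, Mesa, Basin, Ford, Mesa, Ford, Mesa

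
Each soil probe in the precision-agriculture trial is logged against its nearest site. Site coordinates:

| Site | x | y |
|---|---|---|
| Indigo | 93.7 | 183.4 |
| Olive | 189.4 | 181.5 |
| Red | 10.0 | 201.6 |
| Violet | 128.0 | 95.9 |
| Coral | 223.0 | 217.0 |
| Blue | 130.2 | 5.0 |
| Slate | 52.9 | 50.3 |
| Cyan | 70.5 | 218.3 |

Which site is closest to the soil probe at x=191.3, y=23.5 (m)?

Squared distances to each site:
Indigo: 35093.770; Olive: 24967.610; Red: 64589.300; Violet: 9248.650; Coral: 38447.140; Blue: 4075.460; Slate: 19872.800; Cyan: 52539.680.
Minimum at Blue.

Blue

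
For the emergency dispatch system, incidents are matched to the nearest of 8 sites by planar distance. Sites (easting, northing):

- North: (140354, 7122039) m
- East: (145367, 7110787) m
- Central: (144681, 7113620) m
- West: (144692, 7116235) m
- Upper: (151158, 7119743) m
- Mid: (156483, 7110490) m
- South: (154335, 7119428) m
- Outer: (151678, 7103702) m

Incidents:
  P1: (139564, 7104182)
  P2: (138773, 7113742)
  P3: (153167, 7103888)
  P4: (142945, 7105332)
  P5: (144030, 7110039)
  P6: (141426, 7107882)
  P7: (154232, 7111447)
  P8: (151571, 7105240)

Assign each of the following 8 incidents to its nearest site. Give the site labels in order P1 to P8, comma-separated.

P1 → East (d²=77300834.00)
P2 → Central (d²=34919348.00)
P3 → Outer (d²=2251717.00)
P4 → East (d²=35623109.00)
P5 → East (d²=2347073.00)
P6 → East (d²=23970506.00)
P7 → Mid (d²=5982850.00)
P8 → Outer (d²=2376893.00)

East, Central, Outer, East, East, East, Mid, Outer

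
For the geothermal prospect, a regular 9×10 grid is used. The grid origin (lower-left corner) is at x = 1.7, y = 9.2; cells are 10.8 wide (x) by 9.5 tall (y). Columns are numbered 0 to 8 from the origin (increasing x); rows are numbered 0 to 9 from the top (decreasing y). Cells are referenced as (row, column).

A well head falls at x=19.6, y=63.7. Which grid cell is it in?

Column index: ⌊(19.6 − 1.7) / 10.8⌋ = ⌊1.657⌋ = 1
Row offset from origin: ⌊(63.7 − 9.2) / 9.5⌋ = ⌊5.737⌋ = 5 → row 4 (counted from top)

(4, 1)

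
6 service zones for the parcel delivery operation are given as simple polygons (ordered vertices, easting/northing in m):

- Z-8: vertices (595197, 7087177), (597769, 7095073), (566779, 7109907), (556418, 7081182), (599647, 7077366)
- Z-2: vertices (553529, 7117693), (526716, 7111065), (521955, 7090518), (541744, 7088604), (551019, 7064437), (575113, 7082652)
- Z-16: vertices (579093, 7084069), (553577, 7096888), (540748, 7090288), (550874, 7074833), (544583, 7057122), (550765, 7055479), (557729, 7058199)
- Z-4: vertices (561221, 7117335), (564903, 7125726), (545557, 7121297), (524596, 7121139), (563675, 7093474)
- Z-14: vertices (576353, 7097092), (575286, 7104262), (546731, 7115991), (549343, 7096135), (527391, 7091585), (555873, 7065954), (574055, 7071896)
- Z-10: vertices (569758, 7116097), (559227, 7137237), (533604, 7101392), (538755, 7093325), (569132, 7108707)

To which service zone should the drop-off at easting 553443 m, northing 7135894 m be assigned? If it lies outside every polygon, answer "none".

Cast a ray rightward from (553443, 7135894). For each polygon, the edges (by vertex number in listed order) whose endpoints lie on opposite sides of northing = 7135894, where each meets that height, and whether that is right or left of the point:
Z-8: no edge straddles that height → 0 crossings.
Z-2: no edge straddles that height → 0 crossings.
Z-16: no edge straddles that height → 0 crossings.
Z-4: no edge straddles that height → 0 crossings.
Z-14: no edge straddles that height → 0 crossings.
Z-10: 1–2 at easting≈559896.0 (right), 2–3 at easting≈558267.0 (right) → 2 crossings.
All counts are even, so the point lies outside every listed polygon.

none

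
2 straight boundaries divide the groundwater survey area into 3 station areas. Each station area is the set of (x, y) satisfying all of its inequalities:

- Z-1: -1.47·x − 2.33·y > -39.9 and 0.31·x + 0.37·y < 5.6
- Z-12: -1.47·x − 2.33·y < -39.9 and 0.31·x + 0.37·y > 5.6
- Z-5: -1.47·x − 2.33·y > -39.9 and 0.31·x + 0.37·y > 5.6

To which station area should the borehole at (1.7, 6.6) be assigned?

-1.47·1.7 − 2.33·6.6 = -17.877, which is > -39.9
0.31·1.7 + 0.37·6.6 = 2.969, which is < 5.6
This sign pattern matches Z-1.

Z-1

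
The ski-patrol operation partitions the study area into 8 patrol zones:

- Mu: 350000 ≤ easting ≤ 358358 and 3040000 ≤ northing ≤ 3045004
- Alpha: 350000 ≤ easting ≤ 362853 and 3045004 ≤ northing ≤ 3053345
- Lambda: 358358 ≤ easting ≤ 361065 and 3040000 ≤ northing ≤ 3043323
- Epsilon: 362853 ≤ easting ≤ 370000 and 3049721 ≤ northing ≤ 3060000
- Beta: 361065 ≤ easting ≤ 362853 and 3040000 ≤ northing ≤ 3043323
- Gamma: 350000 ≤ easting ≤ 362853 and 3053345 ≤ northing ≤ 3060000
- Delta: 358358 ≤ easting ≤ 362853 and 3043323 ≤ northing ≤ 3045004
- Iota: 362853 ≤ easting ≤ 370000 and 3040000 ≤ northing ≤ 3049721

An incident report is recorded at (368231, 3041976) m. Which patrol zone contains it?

The point has easting = 368231 and northing = 3041976.
Only Iota satisfies 362853 ≤ easting ≤ 370000 and 3040000 ≤ northing ≤ 3049721.

Iota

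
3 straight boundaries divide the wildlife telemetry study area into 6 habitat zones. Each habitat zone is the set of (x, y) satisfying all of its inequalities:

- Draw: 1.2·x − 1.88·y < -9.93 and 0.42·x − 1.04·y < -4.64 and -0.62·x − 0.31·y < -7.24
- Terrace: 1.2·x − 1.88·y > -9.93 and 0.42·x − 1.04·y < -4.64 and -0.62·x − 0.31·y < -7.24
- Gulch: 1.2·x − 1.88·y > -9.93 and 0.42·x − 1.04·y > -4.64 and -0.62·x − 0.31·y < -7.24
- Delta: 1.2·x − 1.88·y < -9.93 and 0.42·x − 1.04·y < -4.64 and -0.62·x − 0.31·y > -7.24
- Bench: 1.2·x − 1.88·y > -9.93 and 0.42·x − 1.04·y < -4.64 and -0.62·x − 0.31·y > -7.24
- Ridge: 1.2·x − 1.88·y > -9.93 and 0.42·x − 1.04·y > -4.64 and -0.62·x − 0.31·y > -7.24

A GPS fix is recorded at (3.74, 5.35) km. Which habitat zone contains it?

Ridge

1.2·3.74 − 1.88·5.35 = -5.570, which is > -9.93
0.42·3.74 − 1.04·5.35 = -3.993, which is > -4.64
-0.62·3.74 − 0.31·5.35 = -3.977, which is > -7.24
This sign pattern matches Ridge.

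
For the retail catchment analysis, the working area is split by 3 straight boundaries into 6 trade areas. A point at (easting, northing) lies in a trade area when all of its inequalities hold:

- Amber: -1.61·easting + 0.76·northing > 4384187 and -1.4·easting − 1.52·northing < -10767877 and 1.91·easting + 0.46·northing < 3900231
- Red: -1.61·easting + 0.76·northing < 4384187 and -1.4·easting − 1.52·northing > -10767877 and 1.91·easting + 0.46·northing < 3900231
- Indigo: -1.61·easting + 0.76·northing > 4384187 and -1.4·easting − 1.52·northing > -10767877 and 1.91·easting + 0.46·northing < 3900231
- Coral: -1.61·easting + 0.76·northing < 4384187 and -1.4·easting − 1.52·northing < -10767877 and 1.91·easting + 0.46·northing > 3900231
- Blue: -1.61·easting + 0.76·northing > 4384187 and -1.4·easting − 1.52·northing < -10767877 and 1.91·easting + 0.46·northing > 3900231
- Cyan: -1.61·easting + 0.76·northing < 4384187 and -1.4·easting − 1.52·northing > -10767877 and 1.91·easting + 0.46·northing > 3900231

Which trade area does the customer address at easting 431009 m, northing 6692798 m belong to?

Blue

-1.61·431009 + 0.76·6692798 = 4392601.990, which is > 4384187
-1.4·431009 − 1.52·6692798 = -10776465.560, which is < -10767877
1.91·431009 + 0.46·6692798 = 3901914.270, which is > 3900231
This sign pattern matches Blue.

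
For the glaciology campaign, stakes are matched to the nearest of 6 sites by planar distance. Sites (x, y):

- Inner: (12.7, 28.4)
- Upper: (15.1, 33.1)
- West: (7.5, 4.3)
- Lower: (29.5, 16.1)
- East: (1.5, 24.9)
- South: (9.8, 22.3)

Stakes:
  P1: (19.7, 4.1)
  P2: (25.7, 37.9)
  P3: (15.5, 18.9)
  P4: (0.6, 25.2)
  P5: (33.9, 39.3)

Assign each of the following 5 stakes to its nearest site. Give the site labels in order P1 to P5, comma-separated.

West, Upper, South, East, Upper

P1 → West (d²=148.88)
P2 → Upper (d²=135.40)
P3 → South (d²=44.05)
P4 → East (d²=0.90)
P5 → Upper (d²=391.88)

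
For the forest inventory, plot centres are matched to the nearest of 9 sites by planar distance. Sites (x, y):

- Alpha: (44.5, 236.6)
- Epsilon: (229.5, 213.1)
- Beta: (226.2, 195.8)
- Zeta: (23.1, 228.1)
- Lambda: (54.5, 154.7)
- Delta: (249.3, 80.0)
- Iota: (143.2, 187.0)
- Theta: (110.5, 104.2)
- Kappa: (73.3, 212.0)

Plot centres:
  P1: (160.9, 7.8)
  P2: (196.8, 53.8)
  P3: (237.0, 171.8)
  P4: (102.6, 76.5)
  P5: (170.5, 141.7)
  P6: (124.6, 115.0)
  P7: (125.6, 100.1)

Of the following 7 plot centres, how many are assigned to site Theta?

4

P1 → Theta
P2 → Delta
P3 → Beta
P4 → Theta
P5 → Iota
P6 → Theta
P7 → Theta
4 of the 7 go to Theta.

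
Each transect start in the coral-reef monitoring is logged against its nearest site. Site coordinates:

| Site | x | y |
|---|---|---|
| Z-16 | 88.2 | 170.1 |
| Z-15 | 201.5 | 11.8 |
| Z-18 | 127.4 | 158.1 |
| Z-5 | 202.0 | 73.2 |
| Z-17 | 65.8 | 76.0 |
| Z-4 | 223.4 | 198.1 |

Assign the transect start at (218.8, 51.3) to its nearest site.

Z-5

Squared distances to each site:
Z-16: 31169.800; Z-15: 1859.540; Z-18: 19760.200; Z-5: 761.850; Z-17: 24019.090; Z-4: 21571.400.
Minimum at Z-5.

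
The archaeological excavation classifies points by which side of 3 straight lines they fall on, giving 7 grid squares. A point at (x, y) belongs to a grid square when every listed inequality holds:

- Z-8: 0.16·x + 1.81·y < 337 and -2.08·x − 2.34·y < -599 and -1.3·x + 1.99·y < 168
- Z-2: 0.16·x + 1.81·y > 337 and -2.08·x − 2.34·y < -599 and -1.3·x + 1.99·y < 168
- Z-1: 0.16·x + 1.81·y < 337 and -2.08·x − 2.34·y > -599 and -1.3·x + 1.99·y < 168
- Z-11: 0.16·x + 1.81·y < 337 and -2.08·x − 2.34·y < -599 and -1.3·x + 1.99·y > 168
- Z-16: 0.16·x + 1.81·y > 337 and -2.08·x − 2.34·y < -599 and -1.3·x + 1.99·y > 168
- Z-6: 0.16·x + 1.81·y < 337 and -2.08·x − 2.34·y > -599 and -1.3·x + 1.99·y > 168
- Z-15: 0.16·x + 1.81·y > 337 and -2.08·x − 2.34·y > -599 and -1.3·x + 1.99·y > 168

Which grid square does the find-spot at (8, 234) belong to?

Z-15

0.16·8 + 1.81·234 = 424.820, which is > 337
-2.08·8 − 2.34·234 = -564.200, which is > -599
-1.3·8 + 1.99·234 = 455.260, which is > 168
This sign pattern matches Z-15.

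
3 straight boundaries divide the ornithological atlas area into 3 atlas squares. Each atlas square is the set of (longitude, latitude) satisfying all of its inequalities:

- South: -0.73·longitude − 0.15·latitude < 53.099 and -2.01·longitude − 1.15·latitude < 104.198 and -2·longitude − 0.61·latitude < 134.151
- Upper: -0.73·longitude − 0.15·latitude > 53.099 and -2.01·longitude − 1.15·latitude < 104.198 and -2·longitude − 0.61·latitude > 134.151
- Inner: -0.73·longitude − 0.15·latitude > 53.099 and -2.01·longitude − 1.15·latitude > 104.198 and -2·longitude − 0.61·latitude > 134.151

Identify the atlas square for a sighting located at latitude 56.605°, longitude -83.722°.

South

-0.73·-83.722 − 0.15·56.605 = 52.626, which is < 53.099
-2.01·-83.722 − 1.15·56.605 = 103.185, which is < 104.198
-2·-83.722 − 0.61·56.605 = 132.915, which is < 134.151
This sign pattern matches South.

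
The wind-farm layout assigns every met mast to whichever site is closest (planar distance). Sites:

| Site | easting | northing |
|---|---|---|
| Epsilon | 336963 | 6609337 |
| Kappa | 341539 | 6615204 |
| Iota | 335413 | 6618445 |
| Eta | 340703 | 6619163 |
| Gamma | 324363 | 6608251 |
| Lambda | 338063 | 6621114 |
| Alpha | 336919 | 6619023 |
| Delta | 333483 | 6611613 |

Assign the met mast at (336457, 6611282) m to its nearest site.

Epsilon

Squared distances to each site:
Epsilon: 4039061.000; Kappa: 41208808.000; Iota: 52398505.000; Eta: 80138677.000; Gamma: 155451797.000; Lambda: 99247460.000; Alpha: 60136525.000; Delta: 8954237.000.
Minimum at Epsilon.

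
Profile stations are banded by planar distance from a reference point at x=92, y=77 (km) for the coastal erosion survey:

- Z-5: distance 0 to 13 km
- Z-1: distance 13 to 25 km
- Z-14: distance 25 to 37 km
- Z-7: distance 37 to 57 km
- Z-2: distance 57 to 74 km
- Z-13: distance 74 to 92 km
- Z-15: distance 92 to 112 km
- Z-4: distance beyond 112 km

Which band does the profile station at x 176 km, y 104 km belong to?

Z-13

Distance = √((176−92)² + (104−77)²) = √(7056.000 + 729.000) = 88.233 km.
74 ≤ 88.233 < 92 → Z-13.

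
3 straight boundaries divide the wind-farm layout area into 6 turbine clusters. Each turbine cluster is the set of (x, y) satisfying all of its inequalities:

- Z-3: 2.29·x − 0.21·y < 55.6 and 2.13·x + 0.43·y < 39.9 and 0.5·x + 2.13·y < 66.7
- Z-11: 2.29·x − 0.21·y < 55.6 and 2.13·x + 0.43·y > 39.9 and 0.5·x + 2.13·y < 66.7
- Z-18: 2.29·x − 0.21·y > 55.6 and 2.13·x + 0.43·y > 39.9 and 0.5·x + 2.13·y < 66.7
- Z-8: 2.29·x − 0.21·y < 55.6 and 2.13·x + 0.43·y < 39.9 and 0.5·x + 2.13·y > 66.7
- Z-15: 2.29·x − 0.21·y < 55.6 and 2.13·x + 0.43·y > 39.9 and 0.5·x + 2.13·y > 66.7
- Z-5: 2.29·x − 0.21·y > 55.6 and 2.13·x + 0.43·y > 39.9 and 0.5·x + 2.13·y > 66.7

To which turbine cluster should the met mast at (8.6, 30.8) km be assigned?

Z-8

2.29·8.6 − 0.21·30.8 = 13.226, which is < 55.6
2.13·8.6 + 0.43·30.8 = 31.562, which is < 39.9
0.5·8.6 + 2.13·30.8 = 69.904, which is > 66.7
This sign pattern matches Z-8.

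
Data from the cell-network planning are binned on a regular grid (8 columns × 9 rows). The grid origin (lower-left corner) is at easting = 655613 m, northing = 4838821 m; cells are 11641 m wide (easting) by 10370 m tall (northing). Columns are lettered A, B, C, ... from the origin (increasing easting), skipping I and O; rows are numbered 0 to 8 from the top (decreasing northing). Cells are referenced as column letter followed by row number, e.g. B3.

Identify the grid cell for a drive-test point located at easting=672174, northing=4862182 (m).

B6

Column index: ⌊(672174 − 655613) / 11641⌋ = ⌊1.423⌋ = 1 → column B
Row offset from origin: ⌊(4862182 − 4838821) / 10370⌋ = ⌊2.253⌋ = 2 → row 6 (counted from top)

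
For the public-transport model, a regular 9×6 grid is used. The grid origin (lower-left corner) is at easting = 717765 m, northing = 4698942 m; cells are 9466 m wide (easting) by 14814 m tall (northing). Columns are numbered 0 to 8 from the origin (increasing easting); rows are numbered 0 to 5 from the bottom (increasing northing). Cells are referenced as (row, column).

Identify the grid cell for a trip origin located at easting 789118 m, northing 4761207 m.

(4, 7)

Column index: ⌊(789118 − 717765) / 9466⌋ = ⌊7.538⌋ = 7
Row offset from origin: ⌊(4761207 − 4698942) / 14814⌋ = ⌊4.203⌋ = 4 → row 4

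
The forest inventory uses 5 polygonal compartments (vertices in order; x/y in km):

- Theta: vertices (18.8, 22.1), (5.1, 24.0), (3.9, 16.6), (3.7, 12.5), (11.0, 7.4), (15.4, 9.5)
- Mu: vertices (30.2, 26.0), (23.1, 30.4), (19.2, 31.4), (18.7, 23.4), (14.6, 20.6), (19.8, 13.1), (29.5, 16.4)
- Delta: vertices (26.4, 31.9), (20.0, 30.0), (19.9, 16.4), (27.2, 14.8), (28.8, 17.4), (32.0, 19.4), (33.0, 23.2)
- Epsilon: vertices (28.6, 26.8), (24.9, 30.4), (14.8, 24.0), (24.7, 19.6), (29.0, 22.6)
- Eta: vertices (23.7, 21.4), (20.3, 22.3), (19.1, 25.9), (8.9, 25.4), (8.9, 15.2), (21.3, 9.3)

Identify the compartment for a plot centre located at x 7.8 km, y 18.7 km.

Theta

Cast a ray rightward from (7.8, 18.7). For each polygon, the edges (by vertex number in listed order) whose endpoints lie on opposite sides of y = 18.7, where each meets that height, and whether that is right or left of the point:
Theta: 2–3 at x≈4.24 (left), 6–1 at x≈17.88 (right) → 1 crossing.
Mu: 5–6 at x≈15.92 (right), 7–1 at x≈29.67 (right) → 2 crossings.
Delta: 2–3 at x≈19.92 (right), 5–6 at x≈30.88 (right) → 2 crossings.
Epsilon: no edge straddles that height → 0 crossings.
Eta: 4–5 at x≈8.90 (right), 6–1 at x≈23.16 (right) → 2 crossings.
Only Theta has an odd count, so the point is inside Theta.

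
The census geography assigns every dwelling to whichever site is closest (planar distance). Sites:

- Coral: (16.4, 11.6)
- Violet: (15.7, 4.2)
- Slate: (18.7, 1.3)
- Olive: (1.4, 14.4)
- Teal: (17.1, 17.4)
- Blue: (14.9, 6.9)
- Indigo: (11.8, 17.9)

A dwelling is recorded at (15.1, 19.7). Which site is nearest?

Teal

Squared distances to each site:
Coral: 67.300; Violet: 240.610; Slate: 351.520; Olive: 215.780; Teal: 9.290; Blue: 163.880; Indigo: 14.130.
Minimum at Teal.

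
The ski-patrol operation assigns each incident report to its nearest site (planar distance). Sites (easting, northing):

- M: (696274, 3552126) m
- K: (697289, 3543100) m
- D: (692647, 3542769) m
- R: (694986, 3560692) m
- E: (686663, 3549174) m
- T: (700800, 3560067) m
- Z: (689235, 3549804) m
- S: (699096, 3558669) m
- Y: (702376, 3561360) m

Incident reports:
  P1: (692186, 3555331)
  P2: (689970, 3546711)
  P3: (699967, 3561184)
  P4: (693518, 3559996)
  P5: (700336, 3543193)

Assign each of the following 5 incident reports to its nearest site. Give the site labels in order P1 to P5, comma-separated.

P1 → M (d²=26983769.00)
P2 → Z (d²=10106874.00)
P3 → T (d²=1941578.00)
P4 → R (d²=2639440.00)
P5 → K (d²=9292858.00)

M, Z, T, R, K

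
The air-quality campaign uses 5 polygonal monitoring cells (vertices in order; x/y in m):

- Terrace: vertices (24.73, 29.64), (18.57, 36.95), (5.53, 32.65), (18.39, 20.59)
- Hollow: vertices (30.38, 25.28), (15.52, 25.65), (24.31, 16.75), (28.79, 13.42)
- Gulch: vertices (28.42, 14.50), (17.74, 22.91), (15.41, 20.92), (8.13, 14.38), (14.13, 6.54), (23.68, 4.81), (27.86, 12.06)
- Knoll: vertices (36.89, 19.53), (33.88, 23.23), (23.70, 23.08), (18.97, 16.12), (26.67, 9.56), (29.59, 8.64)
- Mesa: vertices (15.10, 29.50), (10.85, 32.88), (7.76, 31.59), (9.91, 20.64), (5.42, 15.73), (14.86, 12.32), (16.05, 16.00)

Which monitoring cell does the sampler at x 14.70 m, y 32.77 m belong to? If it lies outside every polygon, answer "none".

Cast a ray rightward from (14.70, 32.77). For each polygon, the edges (by vertex number in listed order) whose endpoints lie on opposite sides of y = 32.77, where each meets that height, and whether that is right or left of the point:
Terrace: 1–2 at x≈22.092 (right), 2–3 at x≈5.894 (left) → 1 crossing.
Hollow: no edge straddles that height → 0 crossings.
Gulch: no edge straddles that height → 0 crossings.
Knoll: no edge straddles that height → 0 crossings.
Mesa: 1–2 at x≈10.988 (left), 2–3 at x≈10.587 (left) → 0 crossings.
Only Terrace has an odd count, so the point is inside Terrace.

Terrace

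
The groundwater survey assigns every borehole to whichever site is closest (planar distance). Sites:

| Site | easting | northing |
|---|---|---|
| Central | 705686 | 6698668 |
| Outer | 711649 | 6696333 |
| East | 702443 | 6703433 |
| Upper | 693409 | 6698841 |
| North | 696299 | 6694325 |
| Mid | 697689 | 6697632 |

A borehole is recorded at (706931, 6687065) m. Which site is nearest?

Squared distances to each site:
Central: 136179634.000; Outer: 108155348.000; East: 288053568.000; Upper: 321518660.000; North: 165747024.000; Mid: 197076053.000.
Minimum at Outer.

Outer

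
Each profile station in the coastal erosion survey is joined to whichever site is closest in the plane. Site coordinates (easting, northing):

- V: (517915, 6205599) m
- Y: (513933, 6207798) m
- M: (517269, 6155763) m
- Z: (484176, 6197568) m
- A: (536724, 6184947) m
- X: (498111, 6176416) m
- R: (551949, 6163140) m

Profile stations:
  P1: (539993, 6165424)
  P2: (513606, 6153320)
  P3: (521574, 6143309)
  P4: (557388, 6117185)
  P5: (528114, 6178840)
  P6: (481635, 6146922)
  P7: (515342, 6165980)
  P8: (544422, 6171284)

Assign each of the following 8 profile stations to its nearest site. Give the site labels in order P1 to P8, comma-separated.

P1 → R (d²=148162592.00)
P2 → M (d²=19385818.00)
P3 → M (d²=173635141.00)
P4 → R (d²=2141444746.00)
P5 → A (d²=111427549.00)
P6 → X (d²=1141354612.00)
P7 → M (d²=108100418.00)
P8 → R (d²=122980465.00)

R, M, M, R, A, X, M, R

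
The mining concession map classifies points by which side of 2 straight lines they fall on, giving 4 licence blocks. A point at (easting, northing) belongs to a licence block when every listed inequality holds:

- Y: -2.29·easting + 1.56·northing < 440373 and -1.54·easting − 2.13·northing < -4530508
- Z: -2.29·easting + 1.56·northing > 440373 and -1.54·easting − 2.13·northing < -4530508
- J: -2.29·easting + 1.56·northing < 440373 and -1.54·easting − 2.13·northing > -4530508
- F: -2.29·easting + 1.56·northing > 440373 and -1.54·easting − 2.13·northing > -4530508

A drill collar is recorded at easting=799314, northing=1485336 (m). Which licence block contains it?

-2.29·799314 + 1.56·1485336 = 486695.100, which is > 440373
-1.54·799314 − 2.13·1485336 = -4394709.240, which is > -4530508
This sign pattern matches F.

F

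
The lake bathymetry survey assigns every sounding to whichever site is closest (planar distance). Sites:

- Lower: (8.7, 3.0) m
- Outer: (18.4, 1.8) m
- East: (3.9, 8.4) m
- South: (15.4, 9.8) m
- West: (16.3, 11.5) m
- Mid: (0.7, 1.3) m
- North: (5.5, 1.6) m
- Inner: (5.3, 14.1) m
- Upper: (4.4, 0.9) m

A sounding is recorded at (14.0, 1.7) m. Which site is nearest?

Squared distances to each site:
Lower: 29.780; Outer: 19.370; East: 146.900; South: 67.570; West: 101.330; Mid: 177.050; North: 72.260; Inner: 229.450; Upper: 92.800.
Minimum at Outer.

Outer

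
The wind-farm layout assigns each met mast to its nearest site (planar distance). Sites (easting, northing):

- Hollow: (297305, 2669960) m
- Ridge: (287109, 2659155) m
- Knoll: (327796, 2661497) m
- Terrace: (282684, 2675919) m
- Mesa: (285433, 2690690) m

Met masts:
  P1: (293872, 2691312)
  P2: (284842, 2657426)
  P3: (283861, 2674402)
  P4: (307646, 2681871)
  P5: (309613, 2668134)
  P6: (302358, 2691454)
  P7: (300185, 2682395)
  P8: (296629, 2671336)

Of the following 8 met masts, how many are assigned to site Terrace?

1

P1 → Mesa
P2 → Ridge
P3 → Terrace
P4 → Hollow
P5 → Hollow
P6 → Mesa
P7 → Hollow
P8 → Hollow
1 of the 8 goes to Terrace.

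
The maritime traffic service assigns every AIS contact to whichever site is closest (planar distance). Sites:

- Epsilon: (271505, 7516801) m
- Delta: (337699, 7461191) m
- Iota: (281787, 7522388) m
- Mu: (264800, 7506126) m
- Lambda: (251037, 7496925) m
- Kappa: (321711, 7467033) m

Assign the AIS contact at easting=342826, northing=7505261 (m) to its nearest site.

Kappa

Squared distances to each site:
Epsilon: 5219856641.000; Delta: 1968451029.000; Iota: 4019093650.000; Mu: 6088804901.000; Lambda: 8494709417.000; Kappa: 1907223209.000.
Minimum at Kappa.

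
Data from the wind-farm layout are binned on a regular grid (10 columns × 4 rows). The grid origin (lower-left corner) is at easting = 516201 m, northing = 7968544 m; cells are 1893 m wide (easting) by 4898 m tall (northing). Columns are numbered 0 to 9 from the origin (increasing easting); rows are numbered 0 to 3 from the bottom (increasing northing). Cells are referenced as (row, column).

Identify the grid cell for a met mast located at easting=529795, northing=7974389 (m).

(1, 7)

Column index: ⌊(529795 − 516201) / 1893⌋ = ⌊7.181⌋ = 7
Row offset from origin: ⌊(7974389 − 7968544) / 4898⌋ = ⌊1.193⌋ = 1 → row 1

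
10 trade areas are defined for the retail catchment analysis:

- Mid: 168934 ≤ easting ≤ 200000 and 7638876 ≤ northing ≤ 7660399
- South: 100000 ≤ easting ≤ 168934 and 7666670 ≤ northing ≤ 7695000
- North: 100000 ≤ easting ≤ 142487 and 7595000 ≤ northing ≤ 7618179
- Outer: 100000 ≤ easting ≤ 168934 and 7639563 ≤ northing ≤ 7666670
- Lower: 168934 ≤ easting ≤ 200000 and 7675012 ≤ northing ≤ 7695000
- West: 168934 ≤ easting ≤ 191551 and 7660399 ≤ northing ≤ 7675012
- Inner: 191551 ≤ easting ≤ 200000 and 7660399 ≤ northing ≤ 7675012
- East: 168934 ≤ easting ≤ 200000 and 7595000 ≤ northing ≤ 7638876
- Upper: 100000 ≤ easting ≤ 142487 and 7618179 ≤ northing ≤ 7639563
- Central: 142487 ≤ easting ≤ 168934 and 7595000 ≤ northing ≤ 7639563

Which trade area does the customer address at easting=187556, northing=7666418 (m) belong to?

West

The point has easting = 187556 and northing = 7666418.
Only West satisfies 168934 ≤ easting ≤ 191551 and 7660399 ≤ northing ≤ 7675012.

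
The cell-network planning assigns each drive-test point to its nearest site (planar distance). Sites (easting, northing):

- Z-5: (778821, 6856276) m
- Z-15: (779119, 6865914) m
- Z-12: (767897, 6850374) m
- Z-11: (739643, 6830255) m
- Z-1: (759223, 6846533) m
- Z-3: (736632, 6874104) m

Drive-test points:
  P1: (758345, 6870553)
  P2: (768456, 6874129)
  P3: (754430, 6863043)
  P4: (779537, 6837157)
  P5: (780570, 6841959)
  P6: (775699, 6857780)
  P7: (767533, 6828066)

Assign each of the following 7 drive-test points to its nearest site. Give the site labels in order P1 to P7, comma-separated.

P1 → Z-15 (d²=453079397.00)
P2 → Z-15 (d²=181185794.00)
P3 → Z-1 (d²=295552949.00)
P4 → Z-12 (d²=310178689.00)
P5 → Z-5 (d²=208035490.00)
P6 → Z-5 (d²=12008900.00)
P7 → Z-1 (d²=410086189.00)

Z-15, Z-15, Z-1, Z-12, Z-5, Z-5, Z-1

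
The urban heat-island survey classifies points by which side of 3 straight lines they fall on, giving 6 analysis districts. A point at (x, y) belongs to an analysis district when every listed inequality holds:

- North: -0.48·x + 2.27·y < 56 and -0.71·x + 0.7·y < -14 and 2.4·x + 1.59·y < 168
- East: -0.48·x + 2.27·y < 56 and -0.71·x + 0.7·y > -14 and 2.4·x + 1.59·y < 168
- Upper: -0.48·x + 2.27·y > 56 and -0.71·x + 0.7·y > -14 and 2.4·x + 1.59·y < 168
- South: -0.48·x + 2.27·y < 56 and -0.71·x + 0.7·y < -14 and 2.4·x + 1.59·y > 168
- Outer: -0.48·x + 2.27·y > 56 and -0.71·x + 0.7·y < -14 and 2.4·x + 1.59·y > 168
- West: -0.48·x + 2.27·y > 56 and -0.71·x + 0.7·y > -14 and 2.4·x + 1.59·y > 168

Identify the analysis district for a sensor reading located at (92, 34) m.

-0.48·92 + 2.27·34 = 33.020, which is < 56
-0.71·92 + 0.7·34 = -41.520, which is < -14
2.4·92 + 1.59·34 = 274.860, which is > 168
This sign pattern matches South.

South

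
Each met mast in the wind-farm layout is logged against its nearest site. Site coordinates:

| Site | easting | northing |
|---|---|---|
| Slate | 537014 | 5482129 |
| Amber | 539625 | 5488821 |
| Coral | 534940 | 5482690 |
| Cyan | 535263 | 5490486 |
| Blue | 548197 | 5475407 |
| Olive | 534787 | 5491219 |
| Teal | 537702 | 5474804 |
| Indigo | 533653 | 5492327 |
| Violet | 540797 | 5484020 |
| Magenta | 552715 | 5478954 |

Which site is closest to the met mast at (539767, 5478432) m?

Teal

Squared distances to each site:
Slate: 21246818.000; Amber: 107951485.000; Coral: 41430493.000; Cyan: 165584932.000; Blue: 80215525.000; Olive: 188307769.000; Teal: 17426609.000; Indigo: 230452021.000; Violet: 32286644.000; Magenta: 167923188.000.
Minimum at Teal.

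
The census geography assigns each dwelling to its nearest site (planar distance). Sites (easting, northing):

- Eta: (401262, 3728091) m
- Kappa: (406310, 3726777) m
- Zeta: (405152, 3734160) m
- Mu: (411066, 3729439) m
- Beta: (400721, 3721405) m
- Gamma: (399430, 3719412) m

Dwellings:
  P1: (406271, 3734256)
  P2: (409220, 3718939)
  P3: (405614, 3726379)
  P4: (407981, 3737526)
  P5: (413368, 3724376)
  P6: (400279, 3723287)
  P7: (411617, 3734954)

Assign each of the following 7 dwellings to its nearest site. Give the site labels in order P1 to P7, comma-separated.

Zeta, Kappa, Kappa, Zeta, Mu, Beta, Mu

P1 → Zeta (d²=1261377.00)
P2 → Kappa (d²=69902344.00)
P3 → Kappa (d²=642820.00)
P4 → Zeta (d²=19333197.00)
P5 → Mu (d²=30933173.00)
P6 → Beta (d²=3737288.00)
P7 → Mu (d²=30718826.00)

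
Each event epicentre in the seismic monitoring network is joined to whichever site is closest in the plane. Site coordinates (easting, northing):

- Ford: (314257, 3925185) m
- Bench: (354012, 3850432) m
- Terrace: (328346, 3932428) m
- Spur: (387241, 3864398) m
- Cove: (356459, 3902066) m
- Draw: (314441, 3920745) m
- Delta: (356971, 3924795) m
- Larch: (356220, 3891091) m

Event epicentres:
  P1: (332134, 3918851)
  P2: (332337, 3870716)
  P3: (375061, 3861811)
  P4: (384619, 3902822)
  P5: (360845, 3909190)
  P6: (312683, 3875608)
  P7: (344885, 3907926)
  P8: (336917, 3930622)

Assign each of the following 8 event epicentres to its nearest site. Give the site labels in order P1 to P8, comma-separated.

P1 → Terrace (d²=198683873.00)
P2 → Bench (d²=881246281.00)
P3 → Spur (d²=155044969.00)
P4 → Cove (d²=793557136.00)
P5 → Cove (d²=69988372.00)
P6 → Draw (d²=2040439333.00)
P7 → Cove (d²=168297076.00)
P8 → Terrace (d²=76723677.00)

Terrace, Bench, Spur, Cove, Cove, Draw, Cove, Terrace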